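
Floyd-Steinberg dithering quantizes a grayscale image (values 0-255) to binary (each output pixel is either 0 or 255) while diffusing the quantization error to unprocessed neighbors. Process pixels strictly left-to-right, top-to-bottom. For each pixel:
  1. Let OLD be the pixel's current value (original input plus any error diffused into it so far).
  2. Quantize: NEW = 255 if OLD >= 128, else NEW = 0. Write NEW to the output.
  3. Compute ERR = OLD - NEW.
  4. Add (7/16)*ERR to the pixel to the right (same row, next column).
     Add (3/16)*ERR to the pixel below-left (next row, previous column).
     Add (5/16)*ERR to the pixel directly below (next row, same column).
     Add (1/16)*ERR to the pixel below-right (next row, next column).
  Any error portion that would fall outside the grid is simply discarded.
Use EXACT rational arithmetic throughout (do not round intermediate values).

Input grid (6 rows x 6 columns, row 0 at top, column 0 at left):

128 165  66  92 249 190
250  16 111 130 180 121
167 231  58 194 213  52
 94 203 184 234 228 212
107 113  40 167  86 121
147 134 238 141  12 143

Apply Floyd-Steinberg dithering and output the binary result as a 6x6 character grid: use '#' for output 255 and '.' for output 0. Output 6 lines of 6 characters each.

Answer: #..###
#.#.#.
##.##.
.#####
.#....
#.##.#

Derivation:
(0,0): OLD=128 → NEW=255, ERR=-127
(0,1): OLD=1751/16 → NEW=0, ERR=1751/16
(0,2): OLD=29153/256 → NEW=0, ERR=29153/256
(0,3): OLD=580903/4096 → NEW=255, ERR=-463577/4096
(0,4): OLD=13073425/65536 → NEW=255, ERR=-3638255/65536
(0,5): OLD=173761655/1048576 → NEW=255, ERR=-93625225/1048576
(1,0): OLD=59093/256 → NEW=255, ERR=-6187/256
(1,1): OLD=108627/2048 → NEW=0, ERR=108627/2048
(1,2): OLD=10185039/65536 → NEW=255, ERR=-6526641/65536
(1,3): OLD=12522659/262144 → NEW=0, ERR=12522659/262144
(1,4): OLD=2679921545/16777216 → NEW=255, ERR=-1598268535/16777216
(1,5): OLD=12871399151/268435456 → NEW=0, ERR=12871399151/268435456
(2,0): OLD=5550657/32768 → NEW=255, ERR=-2805183/32768
(2,1): OLD=199165019/1048576 → NEW=255, ERR=-68221861/1048576
(2,2): OLD=179283153/16777216 → NEW=0, ERR=179283153/16777216
(2,3): OLD=25436542857/134217728 → NEW=255, ERR=-8788977783/134217728
(2,4): OLD=715358262555/4294967296 → NEW=255, ERR=-379858397925/4294967296
(2,5): OLD=1534959191917/68719476736 → NEW=0, ERR=1534959191917/68719476736
(3,0): OLD=923563441/16777216 → NEW=0, ERR=923563441/16777216
(3,1): OLD=27300594269/134217728 → NEW=255, ERR=-6924926371/134217728
(3,2): OLD=159367250599/1073741824 → NEW=255, ERR=-114436914521/1073741824
(3,3): OLD=10376208797749/68719476736 → NEW=255, ERR=-7147257769931/68719476736
(3,4): OLD=85187047930133/549755813888 → NEW=255, ERR=-55000684611307/549755813888
(3,5): OLD=1492543421171227/8796093022208 → NEW=255, ERR=-750460299491813/8796093022208
(4,0): OLD=245948508863/2147483648 → NEW=0, ERR=245948508863/2147483648
(4,1): OLD=4481890521267/34359738368 → NEW=255, ERR=-4279842762573/34359738368
(4,2): OLD=-77544481823447/1099511627776 → NEW=0, ERR=-77544481823447/1099511627776
(4,3): OLD=1376115566921517/17592186044416 → NEW=0, ERR=1376115566921517/17592186044416
(4,4): OLD=18707087641704701/281474976710656 → NEW=0, ERR=18707087641704701/281474976710656
(4,5): OLD=527651169964083659/4503599627370496 → NEW=0, ERR=527651169964083659/4503599627370496
(5,0): OLD=87650457062857/549755813888 → NEW=255, ERR=-52537275478583/549755813888
(5,1): OLD=830348422307417/17592186044416 → NEW=0, ERR=830348422307417/17592186044416
(5,2): OLD=34268496036869731/140737488355328 → NEW=255, ERR=-1619563493738909/140737488355328
(5,3): OLD=758692779478928241/4503599627370496 → NEW=255, ERR=-389725125500548239/4503599627370496
(5,4): OLD=196052669538979121/9007199254740992 → NEW=0, ERR=196052669538979121/9007199254740992
(5,5): OLD=27855979085795630565/144115188075855872 → NEW=255, ERR=-8893393873547616795/144115188075855872
Row 0: #..###
Row 1: #.#.#.
Row 2: ##.##.
Row 3: .#####
Row 4: .#....
Row 5: #.##.#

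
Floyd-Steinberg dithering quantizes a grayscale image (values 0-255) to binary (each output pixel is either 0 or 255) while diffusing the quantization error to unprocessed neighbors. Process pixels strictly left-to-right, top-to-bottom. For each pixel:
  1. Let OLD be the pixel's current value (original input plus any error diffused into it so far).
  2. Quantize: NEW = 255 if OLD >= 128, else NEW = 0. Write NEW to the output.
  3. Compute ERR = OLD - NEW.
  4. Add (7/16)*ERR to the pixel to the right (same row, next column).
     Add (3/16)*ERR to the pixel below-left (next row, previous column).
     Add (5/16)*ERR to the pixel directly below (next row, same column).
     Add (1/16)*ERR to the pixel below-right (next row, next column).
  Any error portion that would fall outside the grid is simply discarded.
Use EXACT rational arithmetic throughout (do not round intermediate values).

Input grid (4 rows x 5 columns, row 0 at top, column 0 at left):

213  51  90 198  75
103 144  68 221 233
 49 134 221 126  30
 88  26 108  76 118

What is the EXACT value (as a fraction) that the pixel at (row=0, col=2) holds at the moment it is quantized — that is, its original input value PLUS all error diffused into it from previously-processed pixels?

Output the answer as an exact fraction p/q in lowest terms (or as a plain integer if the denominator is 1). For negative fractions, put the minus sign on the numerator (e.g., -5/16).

(0,0): OLD=213 → NEW=255, ERR=-42
(0,1): OLD=261/8 → NEW=0, ERR=261/8
(0,2): OLD=13347/128 → NEW=0, ERR=13347/128
Target (0,2): original=90, with diffused error = 13347/128

Answer: 13347/128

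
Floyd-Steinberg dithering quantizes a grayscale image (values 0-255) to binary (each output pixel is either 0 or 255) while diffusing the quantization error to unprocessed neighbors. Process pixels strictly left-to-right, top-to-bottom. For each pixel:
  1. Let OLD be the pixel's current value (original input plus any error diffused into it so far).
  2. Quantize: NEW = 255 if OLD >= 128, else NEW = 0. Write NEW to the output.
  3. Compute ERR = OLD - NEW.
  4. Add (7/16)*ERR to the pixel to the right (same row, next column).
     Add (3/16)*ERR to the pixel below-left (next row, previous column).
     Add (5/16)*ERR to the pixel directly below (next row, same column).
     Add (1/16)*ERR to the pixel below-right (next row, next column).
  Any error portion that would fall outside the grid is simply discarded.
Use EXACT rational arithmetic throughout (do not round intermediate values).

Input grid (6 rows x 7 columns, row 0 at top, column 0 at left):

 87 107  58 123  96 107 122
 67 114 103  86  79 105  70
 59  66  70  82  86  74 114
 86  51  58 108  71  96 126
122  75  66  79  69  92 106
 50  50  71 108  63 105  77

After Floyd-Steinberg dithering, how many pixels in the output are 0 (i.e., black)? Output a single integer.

(0,0): OLD=87 → NEW=0, ERR=87
(0,1): OLD=2321/16 → NEW=255, ERR=-1759/16
(0,2): OLD=2535/256 → NEW=0, ERR=2535/256
(0,3): OLD=521553/4096 → NEW=0, ERR=521553/4096
(0,4): OLD=9942327/65536 → NEW=255, ERR=-6769353/65536
(0,5): OLD=64812161/1048576 → NEW=0, ERR=64812161/1048576
(0,6): OLD=2500505479/16777216 → NEW=255, ERR=-1777684601/16777216
(1,0): OLD=18835/256 → NEW=0, ERR=18835/256
(1,1): OLD=243973/2048 → NEW=0, ERR=243973/2048
(1,2): OLD=11482985/65536 → NEW=255, ERR=-5228695/65536
(1,3): OLD=18910453/262144 → NEW=0, ERR=18910453/262144
(1,4): OLD=1641298559/16777216 → NEW=0, ERR=1641298559/16777216
(1,5): OLD=18896888751/134217728 → NEW=255, ERR=-15328631889/134217728
(1,6): OLD=-19787995295/2147483648 → NEW=0, ERR=-19787995295/2147483648
(2,0): OLD=3418631/32768 → NEW=0, ERR=3418631/32768
(2,1): OLD=145238205/1048576 → NEW=255, ERR=-122148675/1048576
(2,2): OLD=252908407/16777216 → NEW=0, ERR=252908407/16777216
(2,3): OLD=16709380479/134217728 → NEW=0, ERR=16709380479/134217728
(2,4): OLD=165498727855/1073741824 → NEW=255, ERR=-108305437265/1073741824
(2,5): OLD=-49223803931/34359738368 → NEW=0, ERR=-49223803931/34359738368
(2,6): OLD=56820426768531/549755813888 → NEW=0, ERR=56820426768531/549755813888
(3,0): OLD=1623375511/16777216 → NEW=0, ERR=1623375511/16777216
(3,1): OLD=8895503563/134217728 → NEW=0, ERR=8895503563/134217728
(3,2): OLD=115716011921/1073741824 → NEW=0, ERR=115716011921/1073741824
(3,3): OLD=756270750183/4294967296 → NEW=255, ERR=-338945910297/4294967296
(3,4): OLD=6852751837847/549755813888 → NEW=0, ERR=6852751837847/549755813888
(3,5): OLD=501732592554165/4398046511104 → NEW=0, ERR=501732592554165/4398046511104
(3,6): OLD=14645106338102891/70368744177664 → NEW=255, ERR=-3298923427201429/70368744177664
(4,0): OLD=353614536185/2147483648 → NEW=255, ERR=-193993794055/2147483648
(4,1): OLD=2832752241189/34359738368 → NEW=0, ERR=2832752241189/34359738368
(4,2): OLD=68770258377291/549755813888 → NEW=0, ERR=68770258377291/549755813888
(4,3): OLD=519581314211241/4398046511104 → NEW=0, ERR=519581314211241/4398046511104
(4,4): OLD=4962369893384875/35184372088832 → NEW=255, ERR=-4009644989267285/35184372088832
(4,5): OLD=78566750937752747/1125899906842624 → NEW=0, ERR=78566750937752747/1125899906842624
(4,6): OLD=2324023168087111453/18014398509481984 → NEW=255, ERR=-2269648451830794467/18014398509481984
(5,0): OLD=20466543893567/549755813888 → NEW=0, ERR=20466543893567/549755813888
(5,1): OLD=483169500757141/4398046511104 → NEW=0, ERR=483169500757141/4398046511104
(5,2): OLD=6525256953255843/35184372088832 → NEW=255, ERR=-2446757929396317/35184372088832
(5,3): OLD=28413451800260943/281474976710656 → NEW=0, ERR=28413451800260943/281474976710656
(5,4): OLD=1657653627473241733/18014398509481984 → NEW=0, ERR=1657653627473241733/18014398509481984
(5,5): OLD=19645610686632705845/144115188075855872 → NEW=255, ERR=-17103762272710541515/144115188075855872
(5,6): OLD=-22905818152718783365/2305843009213693952 → NEW=0, ERR=-22905818152718783365/2305843009213693952
Output grid:
  Row 0: .#..#.#  (4 black, running=4)
  Row 1: ..#..#.  (5 black, running=9)
  Row 2: .#..#..  (5 black, running=14)
  Row 3: ...#..#  (5 black, running=19)
  Row 4: #...#.#  (4 black, running=23)
  Row 5: ..#..#.  (5 black, running=28)

Answer: 28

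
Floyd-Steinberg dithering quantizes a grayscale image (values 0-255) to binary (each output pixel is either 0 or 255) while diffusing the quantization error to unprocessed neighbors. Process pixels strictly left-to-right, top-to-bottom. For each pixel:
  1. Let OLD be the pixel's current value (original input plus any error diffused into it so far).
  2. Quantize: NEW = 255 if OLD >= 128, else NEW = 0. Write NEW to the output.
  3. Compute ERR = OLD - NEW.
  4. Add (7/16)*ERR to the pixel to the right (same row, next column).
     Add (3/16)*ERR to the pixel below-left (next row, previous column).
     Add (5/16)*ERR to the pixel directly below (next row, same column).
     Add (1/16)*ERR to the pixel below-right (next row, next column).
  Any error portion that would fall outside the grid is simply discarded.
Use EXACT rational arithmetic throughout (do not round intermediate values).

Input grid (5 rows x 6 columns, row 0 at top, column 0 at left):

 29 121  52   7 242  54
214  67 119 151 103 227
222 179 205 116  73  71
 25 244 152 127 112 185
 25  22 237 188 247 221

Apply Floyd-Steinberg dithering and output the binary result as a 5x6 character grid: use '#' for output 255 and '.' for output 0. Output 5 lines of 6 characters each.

Answer: .#..#.
#..#.#
###.#.
.#.#.#
..####

Derivation:
(0,0): OLD=29 → NEW=0, ERR=29
(0,1): OLD=2139/16 → NEW=255, ERR=-1941/16
(0,2): OLD=-275/256 → NEW=0, ERR=-275/256
(0,3): OLD=26747/4096 → NEW=0, ERR=26747/4096
(0,4): OLD=16046941/65536 → NEW=255, ERR=-664739/65536
(0,5): OLD=51969931/1048576 → NEW=0, ERR=51969931/1048576
(1,0): OLD=51281/256 → NEW=255, ERR=-13999/256
(1,1): OLD=13879/2048 → NEW=0, ERR=13879/2048
(1,2): OLD=7554435/65536 → NEW=0, ERR=7554435/65536
(1,3): OLD=52822791/262144 → NEW=255, ERR=-14023929/262144
(1,4): OLD=1444961141/16777216 → NEW=0, ERR=1444961141/16777216
(1,5): OLD=75036997795/268435456 → NEW=255, ERR=6585956515/268435456
(2,0): OLD=6756173/32768 → NEW=255, ERR=-1599667/32768
(2,1): OLD=186599967/1048576 → NEW=255, ERR=-80786913/1048576
(2,2): OLD=3316994589/16777216 → NEW=255, ERR=-961195491/16777216
(2,3): OLD=13095652981/134217728 → NEW=0, ERR=13095652981/134217728
(2,4): OLD=617866011871/4294967296 → NEW=255, ERR=-477350648609/4294967296
(2,5): OLD=2434414881289/68719476736 → NEW=0, ERR=2434414881289/68719476736
(3,0): OLD=-78877059/16777216 → NEW=0, ERR=-78877059/16777216
(3,1): OLD=27390271417/134217728 → NEW=255, ERR=-6835249223/134217728
(3,2): OLD=134534592187/1073741824 → NEW=0, ERR=134534592187/1073741824
(3,3): OLD=12911528612145/68719476736 → NEW=255, ERR=-4611937955535/68719476736
(3,4): OLD=33340951851793/549755813888 → NEW=0, ERR=33340951851793/549755813888
(3,5): OLD=1896939584300639/8796093022208 → NEW=255, ERR=-346064136362401/8796093022208
(4,0): OLD=30026261171/2147483648 → NEW=0, ERR=30026261171/2147483648
(4,1): OLD=1216389424023/34359738368 → NEW=0, ERR=1216389424023/34359738368
(4,2): OLD=303329315750293/1099511627776 → NEW=255, ERR=22953850667413/1099511627776
(4,3): OLD=3436862028089545/17592186044416 → NEW=255, ERR=-1049145413236535/17592186044416
(4,4): OLD=64257812716371801/281474976710656 → NEW=255, ERR=-7518306344845479/281474976710656
(4,5): OLD=904367678765095119/4503599627370496 → NEW=255, ERR=-244050226214381361/4503599627370496
Row 0: .#..#.
Row 1: #..#.#
Row 2: ###.#.
Row 3: .#.#.#
Row 4: ..####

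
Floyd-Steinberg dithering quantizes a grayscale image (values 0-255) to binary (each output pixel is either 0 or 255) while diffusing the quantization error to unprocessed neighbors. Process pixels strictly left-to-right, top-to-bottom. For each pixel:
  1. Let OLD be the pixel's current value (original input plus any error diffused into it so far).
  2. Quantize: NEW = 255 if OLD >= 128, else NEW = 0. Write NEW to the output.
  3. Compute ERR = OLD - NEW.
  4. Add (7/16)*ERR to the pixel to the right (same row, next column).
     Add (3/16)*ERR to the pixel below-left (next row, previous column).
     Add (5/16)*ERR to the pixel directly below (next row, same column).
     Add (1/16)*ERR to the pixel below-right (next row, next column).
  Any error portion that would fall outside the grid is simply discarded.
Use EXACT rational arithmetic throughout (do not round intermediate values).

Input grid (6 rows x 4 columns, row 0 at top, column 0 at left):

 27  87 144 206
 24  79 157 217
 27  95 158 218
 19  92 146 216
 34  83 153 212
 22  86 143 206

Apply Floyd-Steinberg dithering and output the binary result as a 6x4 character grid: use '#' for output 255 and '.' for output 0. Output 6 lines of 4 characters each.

Answer: ..##
..##
.#.#
..##
..##
.#.#

Derivation:
(0,0): OLD=27 → NEW=0, ERR=27
(0,1): OLD=1581/16 → NEW=0, ERR=1581/16
(0,2): OLD=47931/256 → NEW=255, ERR=-17349/256
(0,3): OLD=722333/4096 → NEW=255, ERR=-322147/4096
(1,0): OLD=13047/256 → NEW=0, ERR=13047/256
(1,1): OLD=248129/2048 → NEW=0, ERR=248129/2048
(1,2): OLD=11813333/65536 → NEW=255, ERR=-4898347/65536
(1,3): OLD=163039459/1048576 → NEW=255, ERR=-104347421/1048576
(2,0): OLD=2151003/32768 → NEW=0, ERR=2151003/32768
(2,1): OLD=158074393/1048576 → NEW=255, ERR=-109312487/1048576
(2,2): OLD=163468093/2097152 → NEW=0, ERR=163468093/2097152
(2,3): OLD=7258921513/33554432 → NEW=255, ERR=-1297458647/33554432
(3,0): OLD=334990123/16777216 → NEW=0, ERR=334990123/16777216
(3,1): OLD=23320541621/268435456 → NEW=0, ERR=23320541621/268435456
(3,2): OLD=835805591883/4294967296 → NEW=255, ERR=-259411068597/4294967296
(3,3): OLD=12531938615181/68719476736 → NEW=255, ERR=-4991527952499/68719476736
(4,0): OLD=242789722767/4294967296 → NEW=0, ERR=242789722767/4294967296
(4,1): OLD=4288206111917/34359738368 → NEW=0, ERR=4288206111917/34359738368
(4,2): OLD=198502753926285/1099511627776 → NEW=255, ERR=-81872711156595/1099511627776
(4,3): OLD=2690702993559275/17592186044416 → NEW=255, ERR=-1795304447766805/17592186044416
(5,0): OLD=34670835151967/549755813888 → NEW=0, ERR=34670835151967/549755813888
(5,1): OLD=2500968705412601/17592186044416 → NEW=255, ERR=-1985038735913479/17592186044416
(5,2): OLD=519233806615717/8796093022208 → NEW=0, ERR=519233806615717/8796093022208
(5,3): OLD=54966632877675629/281474976710656 → NEW=255, ERR=-16809486183541651/281474976710656
Row 0: ..##
Row 1: ..##
Row 2: .#.#
Row 3: ..##
Row 4: ..##
Row 5: .#.#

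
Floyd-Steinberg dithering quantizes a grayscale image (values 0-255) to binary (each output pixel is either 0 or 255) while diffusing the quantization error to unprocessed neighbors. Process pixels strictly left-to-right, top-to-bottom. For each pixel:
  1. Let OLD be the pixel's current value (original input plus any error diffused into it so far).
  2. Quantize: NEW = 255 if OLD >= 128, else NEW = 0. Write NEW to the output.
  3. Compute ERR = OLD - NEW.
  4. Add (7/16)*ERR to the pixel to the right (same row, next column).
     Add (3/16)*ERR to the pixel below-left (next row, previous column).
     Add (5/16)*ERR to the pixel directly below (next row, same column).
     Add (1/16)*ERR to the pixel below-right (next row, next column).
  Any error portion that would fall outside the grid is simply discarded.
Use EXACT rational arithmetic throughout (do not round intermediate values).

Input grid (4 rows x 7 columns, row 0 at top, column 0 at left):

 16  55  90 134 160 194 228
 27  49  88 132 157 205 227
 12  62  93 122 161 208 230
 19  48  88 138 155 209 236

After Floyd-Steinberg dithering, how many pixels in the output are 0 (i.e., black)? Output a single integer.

Answer: 13

Derivation:
(0,0): OLD=16 → NEW=0, ERR=16
(0,1): OLD=62 → NEW=0, ERR=62
(0,2): OLD=937/8 → NEW=0, ERR=937/8
(0,3): OLD=23711/128 → NEW=255, ERR=-8929/128
(0,4): OLD=265177/2048 → NEW=255, ERR=-257063/2048
(0,5): OLD=4557551/32768 → NEW=255, ERR=-3798289/32768
(0,6): OLD=92949641/524288 → NEW=255, ERR=-40743799/524288
(1,0): OLD=349/8 → NEW=0, ERR=349/8
(1,1): OLD=7067/64 → NEW=0, ERR=7067/64
(1,2): OLD=335271/2048 → NEW=255, ERR=-186969/2048
(1,3): OLD=442739/8192 → NEW=0, ERR=442739/8192
(1,4): OLD=60464177/524288 → NEW=0, ERR=60464177/524288
(1,5): OLD=825505617/4194304 → NEW=255, ERR=-244041903/4194304
(1,6): OLD=11409485855/67108864 → NEW=255, ERR=-5703274465/67108864
(2,0): OLD=47449/1024 → NEW=0, ERR=47449/1024
(2,1): OLD=3355059/32768 → NEW=0, ERR=3355059/32768
(2,2): OLD=66217849/524288 → NEW=0, ERR=66217849/524288
(2,3): OLD=881070033/4194304 → NEW=255, ERR=-188477487/4194304
(2,4): OLD=5699154217/33554432 → NEW=255, ERR=-2857225943/33554432
(2,5): OLD=154443375211/1073741824 → NEW=255, ERR=-119360789909/1073741824
(2,6): OLD=2597107698589/17179869184 → NEW=255, ERR=-1783758943331/17179869184
(3,0): OLD=27618489/524288 → NEW=0, ERR=27618489/524288
(3,1): OLD=543667381/4194304 → NEW=255, ERR=-525880139/4194304
(3,2): OLD=2368574055/33554432 → NEW=0, ERR=2368574055/33554432
(3,3): OLD=19698842317/134217728 → NEW=255, ERR=-14526678323/134217728
(3,4): OLD=985896980153/17179869184 → NEW=0, ERR=985896980153/17179869184
(3,5): OLD=23993860853419/137438953472 → NEW=255, ERR=-11053072281941/137438953472
(3,6): OLD=354969443495093/2199023255552 → NEW=255, ERR=-205781486670667/2199023255552
Output grid:
  Row 0: ...####  (3 black, running=3)
  Row 1: ..#..##  (4 black, running=7)
  Row 2: ...####  (3 black, running=10)
  Row 3: .#.#.##  (3 black, running=13)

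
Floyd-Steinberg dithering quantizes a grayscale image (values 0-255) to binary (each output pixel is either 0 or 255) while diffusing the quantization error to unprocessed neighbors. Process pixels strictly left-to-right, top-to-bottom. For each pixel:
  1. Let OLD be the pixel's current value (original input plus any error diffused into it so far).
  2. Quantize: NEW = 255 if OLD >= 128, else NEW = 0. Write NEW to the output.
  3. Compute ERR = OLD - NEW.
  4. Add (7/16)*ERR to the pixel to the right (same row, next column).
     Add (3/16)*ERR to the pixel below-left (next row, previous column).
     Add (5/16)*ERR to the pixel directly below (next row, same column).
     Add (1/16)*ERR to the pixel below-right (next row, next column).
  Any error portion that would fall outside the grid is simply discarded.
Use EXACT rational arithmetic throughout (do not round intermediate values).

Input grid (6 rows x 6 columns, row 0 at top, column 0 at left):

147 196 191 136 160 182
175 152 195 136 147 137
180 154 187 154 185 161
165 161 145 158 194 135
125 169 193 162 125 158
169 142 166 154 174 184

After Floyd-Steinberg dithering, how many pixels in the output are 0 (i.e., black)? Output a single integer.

Answer: 12

Derivation:
(0,0): OLD=147 → NEW=255, ERR=-108
(0,1): OLD=595/4 → NEW=255, ERR=-425/4
(0,2): OLD=9249/64 → NEW=255, ERR=-7071/64
(0,3): OLD=89767/1024 → NEW=0, ERR=89767/1024
(0,4): OLD=3249809/16384 → NEW=255, ERR=-928111/16384
(0,5): OLD=41213431/262144 → NEW=255, ERR=-25633289/262144
(1,0): OLD=7765/64 → NEW=0, ERR=7765/64
(1,1): OLD=73939/512 → NEW=255, ERR=-56621/512
(1,2): OLD=1997007/16384 → NEW=0, ERR=1997007/16384
(1,3): OLD=13054371/65536 → NEW=255, ERR=-3657309/65536
(1,4): OLD=385989641/4194304 → NEW=0, ERR=385989641/4194304
(1,5): OLD=9607582319/67108864 → NEW=255, ERR=-7505178001/67108864
(2,0): OLD=1615297/8192 → NEW=255, ERR=-473663/8192
(2,1): OLD=32658395/262144 → NEW=0, ERR=32658395/262144
(2,2): OLD=1099826513/4194304 → NEW=255, ERR=30278993/4194304
(2,3): OLD=5522790921/33554432 → NEW=255, ERR=-3033589239/33554432
(2,4): OLD=160790540955/1073741824 → NEW=255, ERR=-113013624165/1073741824
(2,5): OLD=1473262677485/17179869184 → NEW=0, ERR=1473262677485/17179869184
(3,0): OLD=714249265/4194304 → NEW=255, ERR=-355298255/4194304
(3,1): OLD=5389216221/33554432 → NEW=255, ERR=-3167163939/33554432
(3,2): OLD=25983400615/268435456 → NEW=0, ERR=25983400615/268435456
(3,3): OLD=2625290819765/17179869184 → NEW=255, ERR=-1755575822155/17179869184
(3,4): OLD=17431391800469/137438953472 → NEW=0, ERR=17431391800469/137438953472
(3,5): OLD=463352645309083/2199023255552 → NEW=255, ERR=-97398284856677/2199023255552
(4,0): OLD=43395441983/536870912 → NEW=0, ERR=43395441983/536870912
(4,1): OLD=1612516151859/8589934592 → NEW=255, ERR=-577917169101/8589934592
(4,2): OLD=46386968466345/274877906944 → NEW=255, ERR=-23706897804375/274877906944
(4,3): OLD=537284537428397/4398046511104 → NEW=0, ERR=537284537428397/4398046511104
(4,4): OLD=14312290352670077/70368744177664 → NEW=255, ERR=-3631739412634243/70368744177664
(4,5): OLD=145811156417466699/1125899906842624 → NEW=255, ERR=-141293319827402421/1125899906842624
(5,0): OLD=24965066988105/137438953472 → NEW=255, ERR=-10081866147255/137438953472
(5,1): OLD=342007504341209/4398046511104 → NEW=0, ERR=342007504341209/4398046511104
(5,2): OLD=6747336130618083/35184372088832 → NEW=255, ERR=-2224678752034077/35184372088832
(5,3): OLD=168261662043736049/1125899906842624 → NEW=255, ERR=-118842814201133071/1125899906842624
(5,4): OLD=215716421291332081/2251799813685248 → NEW=0, ERR=215716421291332081/2251799813685248
(5,5): OLD=6610164741050374693/36028797018963968 → NEW=255, ERR=-2577178498785437147/36028797018963968
Output grid:
  Row 0: ###.##  (1 black, running=1)
  Row 1: .#.#.#  (3 black, running=4)
  Row 2: #.###.  (2 black, running=6)
  Row 3: ##.#.#  (2 black, running=8)
  Row 4: .##.##  (2 black, running=10)
  Row 5: #.##.#  (2 black, running=12)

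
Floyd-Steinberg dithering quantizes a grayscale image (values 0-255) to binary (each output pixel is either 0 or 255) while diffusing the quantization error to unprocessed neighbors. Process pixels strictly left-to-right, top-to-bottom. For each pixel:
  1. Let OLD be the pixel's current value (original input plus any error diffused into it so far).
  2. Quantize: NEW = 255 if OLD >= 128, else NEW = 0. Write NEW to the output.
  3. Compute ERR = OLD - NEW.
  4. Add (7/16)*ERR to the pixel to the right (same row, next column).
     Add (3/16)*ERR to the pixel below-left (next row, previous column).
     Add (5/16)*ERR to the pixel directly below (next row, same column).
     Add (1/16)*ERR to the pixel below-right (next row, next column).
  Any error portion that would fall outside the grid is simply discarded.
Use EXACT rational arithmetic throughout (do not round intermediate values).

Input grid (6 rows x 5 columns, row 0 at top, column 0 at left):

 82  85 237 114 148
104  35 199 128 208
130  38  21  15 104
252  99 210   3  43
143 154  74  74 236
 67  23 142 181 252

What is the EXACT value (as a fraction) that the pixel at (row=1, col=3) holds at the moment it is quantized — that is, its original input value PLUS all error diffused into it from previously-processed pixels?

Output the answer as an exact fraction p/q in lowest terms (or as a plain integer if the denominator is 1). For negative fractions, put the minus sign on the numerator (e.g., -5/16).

Answer: 11684179/131072

Derivation:
(0,0): OLD=82 → NEW=0, ERR=82
(0,1): OLD=967/8 → NEW=0, ERR=967/8
(0,2): OLD=37105/128 → NEW=255, ERR=4465/128
(0,3): OLD=264727/2048 → NEW=255, ERR=-257513/2048
(0,4): OLD=3047073/32768 → NEW=0, ERR=3047073/32768
(1,0): OLD=19493/128 → NEW=255, ERR=-13147/128
(1,1): OLD=40451/1024 → NEW=0, ERR=40451/1024
(1,2): OLD=6919359/32768 → NEW=255, ERR=-1436481/32768
(1,3): OLD=11684179/131072 → NEW=0, ERR=11684179/131072
Target (1,3): original=128, with diffused error = 11684179/131072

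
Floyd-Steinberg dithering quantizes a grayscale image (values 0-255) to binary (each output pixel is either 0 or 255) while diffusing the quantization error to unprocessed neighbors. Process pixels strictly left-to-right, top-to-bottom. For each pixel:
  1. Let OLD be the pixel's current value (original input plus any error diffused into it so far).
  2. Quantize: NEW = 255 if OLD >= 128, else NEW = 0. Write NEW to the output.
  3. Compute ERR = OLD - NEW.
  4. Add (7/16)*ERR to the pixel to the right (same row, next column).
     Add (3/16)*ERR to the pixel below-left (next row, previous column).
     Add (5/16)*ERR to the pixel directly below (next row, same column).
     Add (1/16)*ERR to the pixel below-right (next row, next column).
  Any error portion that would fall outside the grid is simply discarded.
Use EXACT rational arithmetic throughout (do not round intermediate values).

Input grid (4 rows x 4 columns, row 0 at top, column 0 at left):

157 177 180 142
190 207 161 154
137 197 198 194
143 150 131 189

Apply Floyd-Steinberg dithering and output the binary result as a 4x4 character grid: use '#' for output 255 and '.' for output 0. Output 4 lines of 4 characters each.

(0,0): OLD=157 → NEW=255, ERR=-98
(0,1): OLD=1073/8 → NEW=255, ERR=-967/8
(0,2): OLD=16271/128 → NEW=0, ERR=16271/128
(0,3): OLD=404713/2048 → NEW=255, ERR=-117527/2048
(1,0): OLD=17499/128 → NEW=255, ERR=-15141/128
(1,1): OLD=138429/1024 → NEW=255, ERR=-122691/1024
(1,2): OLD=4259521/32768 → NEW=255, ERR=-4096319/32768
(1,3): OLD=46829335/524288 → NEW=0, ERR=46829335/524288
(2,0): OLD=1270895/16384 → NEW=0, ERR=1270895/16384
(2,1): OLD=85281653/524288 → NEW=255, ERR=-48411787/524288
(2,2): OLD=134003321/1048576 → NEW=0, ERR=134003321/1048576
(2,3): OLD=4530014293/16777216 → NEW=255, ERR=251824213/16777216
(3,0): OLD=1257678783/8388608 → NEW=255, ERR=-881416257/8388608
(3,1): OLD=13956580385/134217728 → NEW=0, ERR=13956580385/134217728
(3,2): OLD=458428909663/2147483648 → NEW=255, ERR=-89179420577/2147483648
(3,3): OLD=6305340905241/34359738368 → NEW=255, ERR=-2456392378599/34359738368
Row 0: ##.#
Row 1: ###.
Row 2: .#.#
Row 3: #.##

Answer: ##.#
###.
.#.#
#.##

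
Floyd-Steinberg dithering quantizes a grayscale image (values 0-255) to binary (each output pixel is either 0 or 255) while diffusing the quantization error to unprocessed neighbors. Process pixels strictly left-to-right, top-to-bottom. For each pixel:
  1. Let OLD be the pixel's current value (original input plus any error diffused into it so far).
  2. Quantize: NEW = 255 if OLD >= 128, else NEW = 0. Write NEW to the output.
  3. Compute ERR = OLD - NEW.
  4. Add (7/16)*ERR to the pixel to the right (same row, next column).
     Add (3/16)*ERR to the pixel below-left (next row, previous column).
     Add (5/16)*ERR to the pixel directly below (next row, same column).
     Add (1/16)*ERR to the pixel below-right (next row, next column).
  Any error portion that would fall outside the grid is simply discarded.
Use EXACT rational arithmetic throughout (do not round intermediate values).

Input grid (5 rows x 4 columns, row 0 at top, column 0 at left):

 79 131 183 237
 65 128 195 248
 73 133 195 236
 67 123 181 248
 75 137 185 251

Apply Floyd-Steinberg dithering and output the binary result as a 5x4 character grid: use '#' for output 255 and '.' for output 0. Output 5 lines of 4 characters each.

(0,0): OLD=79 → NEW=0, ERR=79
(0,1): OLD=2649/16 → NEW=255, ERR=-1431/16
(0,2): OLD=36831/256 → NEW=255, ERR=-28449/256
(0,3): OLD=771609/4096 → NEW=255, ERR=-272871/4096
(1,0): OLD=18667/256 → NEW=0, ERR=18667/256
(1,1): OLD=237677/2048 → NEW=0, ERR=237677/2048
(1,2): OLD=12646129/65536 → NEW=255, ERR=-4065551/65536
(1,3): OLD=202475367/1048576 → NEW=255, ERR=-64911513/1048576
(2,0): OLD=3851775/32768 → NEW=0, ERR=3851775/32768
(2,1): OLD=223995877/1048576 → NEW=255, ERR=-43391003/1048576
(2,2): OLD=321191513/2097152 → NEW=255, ERR=-213582247/2097152
(2,3): OLD=5644557461/33554432 → NEW=255, ERR=-2911822699/33554432
(3,0): OLD=1610184463/16777216 → NEW=0, ERR=1610184463/16777216
(3,1): OLD=37663706961/268435456 → NEW=255, ERR=-30787334319/268435456
(3,2): OLD=344193260719/4294967296 → NEW=0, ERR=344193260719/4294967296
(3,3): OLD=17150800086345/68719476736 → NEW=255, ERR=-372666481335/68719476736
(4,0): OLD=358575301283/4294967296 → NEW=0, ERR=358575301283/4294967296
(4,1): OLD=5453197840489/34359738368 → NEW=255, ERR=-3308535443351/34359738368
(4,2): OLD=175626058759497/1099511627776 → NEW=255, ERR=-104749406323383/1099511627776
(4,3): OLD=3740693009121999/17592186044416 → NEW=255, ERR=-745314432204081/17592186044416
Row 0: .###
Row 1: ..##
Row 2: .###
Row 3: .#.#
Row 4: .###

Answer: .###
..##
.###
.#.#
.###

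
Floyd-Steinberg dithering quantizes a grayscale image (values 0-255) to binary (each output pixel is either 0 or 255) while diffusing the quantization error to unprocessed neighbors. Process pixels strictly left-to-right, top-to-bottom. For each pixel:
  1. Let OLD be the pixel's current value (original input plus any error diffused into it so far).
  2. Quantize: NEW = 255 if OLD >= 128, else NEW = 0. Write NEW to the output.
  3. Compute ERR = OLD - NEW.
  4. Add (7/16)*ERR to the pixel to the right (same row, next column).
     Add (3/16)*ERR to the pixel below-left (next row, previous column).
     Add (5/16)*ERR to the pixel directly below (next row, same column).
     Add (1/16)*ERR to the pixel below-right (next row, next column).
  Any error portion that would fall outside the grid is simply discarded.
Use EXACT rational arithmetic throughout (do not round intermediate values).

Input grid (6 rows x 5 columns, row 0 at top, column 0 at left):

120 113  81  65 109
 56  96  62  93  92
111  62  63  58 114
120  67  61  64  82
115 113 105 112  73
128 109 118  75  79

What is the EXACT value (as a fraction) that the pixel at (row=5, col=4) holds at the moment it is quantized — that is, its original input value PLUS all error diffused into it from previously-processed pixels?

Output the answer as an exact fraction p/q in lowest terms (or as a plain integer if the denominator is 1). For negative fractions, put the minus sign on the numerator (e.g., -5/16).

Answer: 208766866005012097/2251799813685248

Derivation:
(0,0): OLD=120 → NEW=0, ERR=120
(0,1): OLD=331/2 → NEW=255, ERR=-179/2
(0,2): OLD=1339/32 → NEW=0, ERR=1339/32
(0,3): OLD=42653/512 → NEW=0, ERR=42653/512
(0,4): OLD=1191499/8192 → NEW=255, ERR=-897461/8192
(1,0): OLD=2455/32 → NEW=0, ERR=2455/32
(1,1): OLD=29937/256 → NEW=0, ERR=29937/256
(1,2): OLD=1116277/8192 → NEW=255, ERR=-972683/8192
(1,3): OLD=1610889/32768 → NEW=0, ERR=1610889/32768
(1,4): OLD=44291291/524288 → NEW=0, ERR=44291291/524288
(2,0): OLD=642667/4096 → NEW=255, ERR=-401813/4096
(2,1): OLD=5001433/131072 → NEW=0, ERR=5001433/131072
(2,2): OLD=123974379/2097152 → NEW=0, ERR=123974379/2097152
(2,3): OLD=3611950833/33554432 → NEW=0, ERR=3611950833/33554432
(2,4): OLD=102309703255/536870912 → NEW=255, ERR=-34592379305/536870912
(3,0): OLD=202372459/2097152 → NEW=0, ERR=202372459/2097152
(3,1): OLD=2115531839/16777216 → NEW=0, ERR=2115531839/16777216
(3,2): OLD=84400741045/536870912 → NEW=255, ERR=-52501341515/536870912
(3,3): OLD=49895349129/1073741824 → NEW=0, ERR=49895349129/1073741824
(3,4): OLD=1527675350597/17179869184 → NEW=0, ERR=1527675350597/17179869184
(4,0): OLD=45311571317/268435456 → NEW=255, ERR=-23139469963/268435456
(4,1): OLD=879498448613/8589934592 → NEW=0, ERR=879498448613/8589934592
(4,2): OLD=18668112614315/137438953472 → NEW=255, ERR=-16378820521045/137438953472
(4,3): OLD=186795749403557/2199023255552 → NEW=0, ERR=186795749403557/2199023255552
(4,4): OLD=4955927307707907/35184372088832 → NEW=255, ERR=-4016087574944253/35184372088832
(5,0): OLD=16528366196175/137438953472 → NEW=0, ERR=16528366196175/137438953472
(5,1): OLD=182384051966621/1099511627776 → NEW=255, ERR=-97991413116259/1099511627776
(5,2): OLD=2255109332226549/35184372088832 → NEW=0, ERR=2255109332226549/35184372088832
(5,3): OLD=14177357751562131/140737488355328 → NEW=0, ERR=14177357751562131/140737488355328
(5,4): OLD=208766866005012097/2251799813685248 → NEW=0, ERR=208766866005012097/2251799813685248
Target (5,4): original=79, with diffused error = 208766866005012097/2251799813685248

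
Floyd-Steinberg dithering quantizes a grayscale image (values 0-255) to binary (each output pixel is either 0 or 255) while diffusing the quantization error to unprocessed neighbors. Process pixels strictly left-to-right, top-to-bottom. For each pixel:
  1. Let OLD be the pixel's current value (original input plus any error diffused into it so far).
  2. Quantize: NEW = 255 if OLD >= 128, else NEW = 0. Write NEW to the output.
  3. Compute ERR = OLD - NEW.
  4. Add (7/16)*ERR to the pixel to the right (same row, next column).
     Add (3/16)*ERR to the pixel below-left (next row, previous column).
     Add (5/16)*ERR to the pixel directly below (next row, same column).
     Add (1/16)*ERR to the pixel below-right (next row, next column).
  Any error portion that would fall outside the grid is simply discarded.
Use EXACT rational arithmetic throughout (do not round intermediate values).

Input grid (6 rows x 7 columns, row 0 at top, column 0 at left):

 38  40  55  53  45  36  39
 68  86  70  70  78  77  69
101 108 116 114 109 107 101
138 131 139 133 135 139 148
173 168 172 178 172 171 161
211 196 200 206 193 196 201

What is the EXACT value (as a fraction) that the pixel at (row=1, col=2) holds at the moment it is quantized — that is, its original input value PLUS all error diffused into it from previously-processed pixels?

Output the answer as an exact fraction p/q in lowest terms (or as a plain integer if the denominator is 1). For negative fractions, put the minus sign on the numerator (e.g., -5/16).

Answer: 2413613/32768

Derivation:
(0,0): OLD=38 → NEW=0, ERR=38
(0,1): OLD=453/8 → NEW=0, ERR=453/8
(0,2): OLD=10211/128 → NEW=0, ERR=10211/128
(0,3): OLD=180021/2048 → NEW=0, ERR=180021/2048
(0,4): OLD=2734707/32768 → NEW=0, ERR=2734707/32768
(0,5): OLD=38017317/524288 → NEW=0, ERR=38017317/524288
(0,6): OLD=593276931/8388608 → NEW=0, ERR=593276931/8388608
(1,0): OLD=11583/128 → NEW=0, ERR=11583/128
(1,1): OLD=164473/1024 → NEW=255, ERR=-96647/1024
(1,2): OLD=2413613/32768 → NEW=0, ERR=2413613/32768
Target (1,2): original=70, with diffused error = 2413613/32768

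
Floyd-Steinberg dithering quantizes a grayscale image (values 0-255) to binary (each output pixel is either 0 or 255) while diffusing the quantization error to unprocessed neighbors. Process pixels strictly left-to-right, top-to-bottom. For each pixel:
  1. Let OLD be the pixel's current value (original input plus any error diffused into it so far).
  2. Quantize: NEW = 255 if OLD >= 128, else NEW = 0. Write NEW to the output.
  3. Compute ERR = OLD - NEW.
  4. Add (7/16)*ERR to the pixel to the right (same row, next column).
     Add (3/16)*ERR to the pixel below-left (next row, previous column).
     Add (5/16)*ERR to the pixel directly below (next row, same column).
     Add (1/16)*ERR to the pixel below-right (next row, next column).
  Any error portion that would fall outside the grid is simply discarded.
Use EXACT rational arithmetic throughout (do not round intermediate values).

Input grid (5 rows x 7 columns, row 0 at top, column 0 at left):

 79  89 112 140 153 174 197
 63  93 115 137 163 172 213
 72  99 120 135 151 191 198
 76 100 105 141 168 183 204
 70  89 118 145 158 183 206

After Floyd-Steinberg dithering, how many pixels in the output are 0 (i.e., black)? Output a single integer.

(0,0): OLD=79 → NEW=0, ERR=79
(0,1): OLD=1977/16 → NEW=0, ERR=1977/16
(0,2): OLD=42511/256 → NEW=255, ERR=-22769/256
(0,3): OLD=414057/4096 → NEW=0, ERR=414057/4096
(0,4): OLD=12925407/65536 → NEW=255, ERR=-3786273/65536
(0,5): OLD=155948313/1048576 → NEW=255, ERR=-111438567/1048576
(0,6): OLD=2525041583/16777216 → NEW=255, ERR=-1753148497/16777216
(1,0): OLD=28379/256 → NEW=0, ERR=28379/256
(1,1): OLD=344829/2048 → NEW=255, ERR=-177411/2048
(1,2): OLD=4979649/65536 → NEW=0, ERR=4979649/65536
(1,3): OLD=48612333/262144 → NEW=255, ERR=-18234387/262144
(1,4): OLD=1692904423/16777216 → NEW=0, ERR=1692904423/16777216
(1,5): OLD=21438706327/134217728 → NEW=255, ERR=-12786814313/134217728
(1,6): OLD=283516240377/2147483648 → NEW=255, ERR=-264092089863/2147483648
(2,0): OLD=2962223/32768 → NEW=0, ERR=2962223/32768
(2,1): OLD=139098357/1048576 → NEW=255, ERR=-128288523/1048576
(2,2): OLD=1203971103/16777216 → NEW=0, ERR=1203971103/16777216
(2,3): OLD=22592541927/134217728 → NEW=255, ERR=-11632978713/134217728
(2,4): OLD=131429453847/1073741824 → NEW=0, ERR=131429453847/1073741824
(2,5): OLD=6804192733661/34359738368 → NEW=255, ERR=-1957540550179/34359738368
(2,6): OLD=70748075645403/549755813888 → NEW=255, ERR=-69439656896037/549755813888
(3,0): OLD=1364158527/16777216 → NEW=0, ERR=1364158527/16777216
(3,1): OLD=15629072467/134217728 → NEW=0, ERR=15629072467/134217728
(3,2): OLD=165864133673/1073741824 → NEW=255, ERR=-107940031447/1073741824
(3,3): OLD=418201174607/4294967296 → NEW=0, ERR=418201174607/4294967296
(3,4): OLD=127956290925631/549755813888 → NEW=255, ERR=-12231441615809/549755813888
(3,5): OLD=613217298710317/4398046511104 → NEW=255, ERR=-508284561621203/4398046511104
(3,6): OLD=7769080414630643/70368744177664 → NEW=0, ERR=7769080414630643/70368744177664
(4,0): OLD=251777413841/2147483648 → NEW=0, ERR=251777413841/2147483648
(4,1): OLD=5597756511773/34359738368 → NEW=255, ERR=-3163976772067/34359738368
(4,2): OLD=39490814344915/549755813888 → NEW=0, ERR=39490814344915/549755813888
(4,3): OLD=863779159717377/4398046511104 → NEW=255, ERR=-257722700614143/4398046511104
(4,4): OLD=3864164664536755/35184372088832 → NEW=0, ERR=3864164664536755/35184372088832
(4,5): OLD=241216840043086899/1125899906842624 → NEW=255, ERR=-45887636201782221/1125899906842624
(4,6): OLD=3881158224936236629/18014398509481984 → NEW=255, ERR=-712513394981669291/18014398509481984
Output grid:
  Row 0: ..#.###  (3 black, running=3)
  Row 1: .#.#.##  (3 black, running=6)
  Row 2: .#.#.##  (3 black, running=9)
  Row 3: ..#.##.  (4 black, running=13)
  Row 4: .#.#.##  (3 black, running=16)

Answer: 16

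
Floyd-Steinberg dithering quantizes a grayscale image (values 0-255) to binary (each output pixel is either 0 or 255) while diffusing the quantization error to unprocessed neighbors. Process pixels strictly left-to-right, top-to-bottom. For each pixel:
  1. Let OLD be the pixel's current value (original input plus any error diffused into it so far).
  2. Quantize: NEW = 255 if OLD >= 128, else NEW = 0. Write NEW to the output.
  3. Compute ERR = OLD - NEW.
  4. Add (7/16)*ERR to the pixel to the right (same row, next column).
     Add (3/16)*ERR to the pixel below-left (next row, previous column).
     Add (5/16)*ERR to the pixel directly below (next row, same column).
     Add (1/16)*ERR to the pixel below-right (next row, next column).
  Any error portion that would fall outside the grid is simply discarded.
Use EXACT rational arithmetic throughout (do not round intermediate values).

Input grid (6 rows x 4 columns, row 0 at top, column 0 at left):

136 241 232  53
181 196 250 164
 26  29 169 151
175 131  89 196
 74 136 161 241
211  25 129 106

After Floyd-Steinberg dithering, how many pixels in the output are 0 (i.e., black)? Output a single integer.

(0,0): OLD=136 → NEW=255, ERR=-119
(0,1): OLD=3023/16 → NEW=255, ERR=-1057/16
(0,2): OLD=51993/256 → NEW=255, ERR=-13287/256
(0,3): OLD=124079/4096 → NEW=0, ERR=124079/4096
(1,0): OLD=33645/256 → NEW=255, ERR=-31635/256
(1,1): OLD=213243/2048 → NEW=0, ERR=213243/2048
(1,2): OLD=18408087/65536 → NEW=255, ERR=1696407/65536
(1,3): OLD=190366161/1048576 → NEW=255, ERR=-77020719/1048576
(2,0): OLD=226297/32768 → NEW=0, ERR=226297/32768
(2,1): OLD=64686403/1048576 → NEW=0, ERR=64686403/1048576
(2,2): OLD=412748143/2097152 → NEW=255, ERR=-122025617/2097152
(2,3): OLD=3496617747/33554432 → NEW=0, ERR=3496617747/33554432
(3,0): OLD=3166279529/16777216 → NEW=255, ERR=-1111910551/16777216
(3,1): OLD=29743832375/268435456 → NEW=0, ERR=29743832375/268435456
(3,2): OLD=612841066185/4294967296 → NEW=255, ERR=-482375594295/4294967296
(3,3): OLD=12080315174655/68719476736 → NEW=255, ERR=-5443151393025/68719476736
(4,0): OLD=318106232949/4294967296 → NEW=0, ERR=318106232949/4294967296
(4,1): OLD=6110161586399/34359738368 → NEW=255, ERR=-2651571697441/34359738368
(4,2): OLD=92594287673087/1099511627776 → NEW=0, ERR=92594287673087/1099511627776
(4,3): OLD=4328936586834345/17592186044416 → NEW=255, ERR=-157070854491735/17592186044416
(5,0): OLD=120768010956005/549755813888 → NEW=255, ERR=-19419721585435/549755813888
(5,1): OLD=102895135977955/17592186044416 → NEW=0, ERR=102895135977955/17592186044416
(5,2): OLD=1331539490275071/8796093022208 → NEW=255, ERR=-911464230387969/8796093022208
(5,3): OLD=17772002636208687/281474976710656 → NEW=0, ERR=17772002636208687/281474976710656
Output grid:
  Row 0: ###.  (1 black, running=1)
  Row 1: #.##  (1 black, running=2)
  Row 2: ..#.  (3 black, running=5)
  Row 3: #.##  (1 black, running=6)
  Row 4: .#.#  (2 black, running=8)
  Row 5: #.#.  (2 black, running=10)

Answer: 10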